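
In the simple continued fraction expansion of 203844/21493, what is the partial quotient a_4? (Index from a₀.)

203844 = 9·21493 + 10407   →  a_0 = 9
21493 = 2·10407 + 679   →  a_1 = 2
10407 = 15·679 + 222   →  a_2 = 15
679 = 3·222 + 13   →  a_3 = 3
222 = 17·13 + 1   →  a_4 = 17

17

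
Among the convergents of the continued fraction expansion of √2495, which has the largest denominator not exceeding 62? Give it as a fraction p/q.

√2495 = [49; 1, 18, 1, 98, …] (period length 4).
Convergents:
  p_0/q_0 = 49/1
  p_1/q_1 = 50/1
  p_2/q_2 = 949/19
  p_3/q_3 = 999/20
  p_4/q_4 = 98851/1979
q_3 = 20 ≤ 62 < 1979 = q_4, so the answer is 999/20.

999/20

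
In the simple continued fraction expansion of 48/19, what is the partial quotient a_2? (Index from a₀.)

48 = 2·19 + 10   →  a_0 = 2
19 = 1·10 + 9   →  a_1 = 1
10 = 1·9 + 1   →  a_2 = 1

1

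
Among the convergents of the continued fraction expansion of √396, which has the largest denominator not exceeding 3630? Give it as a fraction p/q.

71261/3581

√396 = [19; 1, 8, 1, 38, …] (period length 4).
Convergents:
  p_0/q_0 = 19/1
  p_1/q_1 = 20/1
  p_2/q_2 = 179/9
  p_3/q_3 = 199/10
  p_4/q_4 = 7741/389
  p_5/q_5 = 7940/399
  p_6/q_6 = 71261/3581
  p_7/q_7 = 79201/3980
q_6 = 3581 ≤ 3630 < 3980 = q_7, so the answer is 71261/3581.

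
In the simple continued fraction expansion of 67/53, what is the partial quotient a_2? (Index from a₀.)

1

67 = 1·53 + 14   →  a_0 = 1
53 = 3·14 + 11   →  a_1 = 3
14 = 1·11 + 3   →  a_2 = 1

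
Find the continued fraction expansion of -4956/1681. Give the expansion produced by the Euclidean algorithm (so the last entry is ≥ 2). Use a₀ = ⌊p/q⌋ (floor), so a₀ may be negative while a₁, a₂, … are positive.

[-3; 19, 3, 9, 3]

-4956 = -3*1681 + 87
1681 = 19*87 + 28
87 = 3*28 + 3
28 = 9*3 + 1
3 = 3*1 + 0  (stop)
So -4956/1681 = [-3; 19, 3, 9, 3].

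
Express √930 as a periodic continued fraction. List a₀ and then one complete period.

[30; 2, 60]

a₀ = ⌊√930⌋ = 30.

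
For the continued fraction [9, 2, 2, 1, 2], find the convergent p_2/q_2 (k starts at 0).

Using pₖ = aₖpₖ₋₁ + pₖ₋₂, qₖ = aₖqₖ₋₁ + qₖ₋₂ (with p₋₁=1, p₋₂=0, q₋₁=0, q₋₂=1):
  k=0: a=9, p=9, q=1
  k=1: a=2, p=19, q=2
  k=2: a=2, p=47, q=5

47/5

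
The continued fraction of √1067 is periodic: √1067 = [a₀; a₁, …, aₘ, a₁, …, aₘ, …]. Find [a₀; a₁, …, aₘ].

a₀ = ⌊√1067⌋ = 32.
With m₀=0, d₀=1 and mₖ₊₁ = dₖaₖ − mₖ, dₖ₊₁ = (n − mₖ₊₁²)/dₖ, aₖ₊₁ = ⌊(a₀+mₖ₊₁)/dₖ₊₁⌋:
  k=1: m=32, d=43, a=1
  k=2: m=11, d=22, a=1
  k=3: m=11, d=43, a=1
  k=4: m=32, d=1, a=64
d=1 and a=2a₀=64 at k=4, so the next step gives (m, d) = (32, 43) again — its k=1 value — and the period has length 4.

[32; 1, 1, 1, 64]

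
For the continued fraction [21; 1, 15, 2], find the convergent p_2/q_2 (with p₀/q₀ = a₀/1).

351/16

Using pₖ = aₖpₖ₋₁ + pₖ₋₂, qₖ = aₖqₖ₋₁ + qₖ₋₂ (with p₋₁=1, p₋₂=0, q₋₁=0, q₋₂=1):
  k=0: a=21, p=21, q=1
  k=1: a=1, p=22, q=1
  k=2: a=15, p=351, q=16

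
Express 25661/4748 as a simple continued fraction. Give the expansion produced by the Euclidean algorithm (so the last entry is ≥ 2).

25661 = 5·4748 + 1921
4748 = 2·1921 + 906
1921 = 2·906 + 109
906 = 8·109 + 34
109 = 3·34 + 7
34 = 4·7 + 6
7 = 1·6 + 1
6 = 6·1 + 0  (stop)
So 25661/4748 = [5; 2, 2, 8, 3, 4, 1, 6].

[5; 2, 2, 8, 3, 4, 1, 6]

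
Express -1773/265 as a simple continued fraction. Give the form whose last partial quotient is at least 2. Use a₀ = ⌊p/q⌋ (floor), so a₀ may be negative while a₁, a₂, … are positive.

-1773 = -7×265 + 82
265 = 3×82 + 19
82 = 4×19 + 6
19 = 3×6 + 1
6 = 6×1 + 0  (stop)
So -1773/265 = [-7; 3, 4, 3, 6].

[-7; 3, 4, 3, 6]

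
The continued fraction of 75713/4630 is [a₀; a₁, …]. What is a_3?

75713 = 16·4630 + 1633   →  a_0 = 16
4630 = 2·1633 + 1364   →  a_1 = 2
1633 = 1·1364 + 269   →  a_2 = 1
1364 = 5·269 + 19   →  a_3 = 5

5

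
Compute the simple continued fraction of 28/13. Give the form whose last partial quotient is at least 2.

28 = 2*13 + 2
13 = 6*2 + 1
2 = 2*1 + 0  (stop)
So 28/13 = [2; 6, 2].

[2; 6, 2]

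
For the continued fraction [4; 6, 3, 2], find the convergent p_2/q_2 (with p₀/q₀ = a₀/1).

79/19

Using pₖ = aₖpₖ₋₁ + pₖ₋₂, qₖ = aₖqₖ₋₁ + qₖ₋₂ (with p₋₁=1, p₋₂=0, q₋₁=0, q₋₂=1):
  k=0: a=4, p=4, q=1
  k=1: a=6, p=25, q=6
  k=2: a=3, p=79, q=19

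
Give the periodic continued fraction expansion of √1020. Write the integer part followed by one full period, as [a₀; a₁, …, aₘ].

a₀ = ⌊√1020⌋ = 31.
With m₀=0, d₀=1 and mₖ₊₁ = dₖaₖ − mₖ, dₖ₊₁ = (n − mₖ₊₁²)/dₖ, aₖ₊₁ = ⌊(a₀+mₖ₊₁)/dₖ₊₁⌋:
  k=1: m=31, d=59, a=1
  k=2: m=28, d=4, a=14
  k=3: m=28, d=59, a=1
  k=4: m=31, d=1, a=62
d=1 and a=2a₀=62 at k=4, so the next step gives (m, d) = (31, 59) again — its k=1 value — and the period has length 4.

[31; 1, 14, 1, 62]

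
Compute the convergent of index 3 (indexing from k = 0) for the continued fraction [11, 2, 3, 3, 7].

Using pₖ = aₖpₖ₋₁ + pₖ₋₂, qₖ = aₖqₖ₋₁ + qₖ₋₂ (with p₋₁=1, p₋₂=0, q₋₁=0, q₋₂=1):
  k=0: a=11, p=11, q=1
  k=1: a=2, p=23, q=2
  k=2: a=3, p=80, q=7
  k=3: a=3, p=263, q=23

263/23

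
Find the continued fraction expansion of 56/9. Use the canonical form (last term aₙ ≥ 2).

[6; 4, 2]

56 = 6*9 + 2
9 = 4*2 + 1
2 = 2*1 + 0  (stop)
So 56/9 = [6; 4, 2].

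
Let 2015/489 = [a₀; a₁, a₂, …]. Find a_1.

2015 = 4·489 + 59   →  a_0 = 4
489 = 8·59 + 17   →  a_1 = 8

8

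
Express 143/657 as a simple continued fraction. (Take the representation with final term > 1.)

143 = 0×657 + 143
657 = 4×143 + 85
143 = 1×85 + 58
85 = 1×58 + 27
58 = 2×27 + 4
27 = 6×4 + 3
4 = 1×3 + 1
3 = 3×1 + 0  (stop)
So 143/657 = [0; 4, 1, 1, 2, 6, 1, 3].

[0; 4, 1, 1, 2, 6, 1, 3]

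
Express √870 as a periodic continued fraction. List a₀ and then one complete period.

a₀ = ⌊√870⌋ = 29.

[29; 2, 58]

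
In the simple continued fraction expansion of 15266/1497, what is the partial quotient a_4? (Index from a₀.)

2

15266 = 10·1497 + 296   →  a_0 = 10
1497 = 5·296 + 17   →  a_1 = 5
296 = 17·17 + 7   →  a_2 = 17
17 = 2·7 + 3   →  a_3 = 2
7 = 2·3 + 1   →  a_4 = 2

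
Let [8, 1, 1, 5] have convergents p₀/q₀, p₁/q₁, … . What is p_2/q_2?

Using pₖ = aₖpₖ₋₁ + pₖ₋₂, qₖ = aₖqₖ₋₁ + qₖ₋₂ (with p₋₁=1, p₋₂=0, q₋₁=0, q₋₂=1):
  k=0: a=8, p=8, q=1
  k=1: a=1, p=9, q=1
  k=2: a=1, p=17, q=2

17/2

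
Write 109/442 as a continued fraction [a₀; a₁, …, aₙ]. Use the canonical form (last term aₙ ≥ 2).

109 = 0*442 + 109
442 = 4*109 + 6
109 = 18*6 + 1
6 = 6*1 + 0  (stop)
So 109/442 = [0; 4, 18, 6].

[0; 4, 18, 6]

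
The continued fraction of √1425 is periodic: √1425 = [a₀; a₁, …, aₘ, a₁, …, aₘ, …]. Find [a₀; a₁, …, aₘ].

a₀ = ⌊√1425⌋ = 37.
With m₀=0, d₀=1 and mₖ₊₁ = dₖaₖ − mₖ, dₖ₊₁ = (n − mₖ₊₁²)/dₖ, aₖ₊₁ = ⌊(a₀+mₖ₊₁)/dₖ₊₁⌋:
  k=1: m=37, d=56, a=1
  k=2: m=19, d=19, a=2
  k=3: m=19, d=56, a=1
  k=4: m=37, d=1, a=74
d=1 and a=2a₀=74 at k=4, so the next step gives (m, d) = (37, 56) again — its k=1 value — and the period has length 4.

[37; 1, 2, 1, 74]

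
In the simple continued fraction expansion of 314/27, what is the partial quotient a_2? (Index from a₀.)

1

314 = 11·27 + 17   →  a_0 = 11
27 = 1·17 + 10   →  a_1 = 1
17 = 1·10 + 7   →  a_2 = 1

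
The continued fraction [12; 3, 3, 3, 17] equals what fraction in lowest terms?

Using pₖ = aₖpₖ₋₁ + pₖ₋₂ and qₖ = aₖqₖ₋₁ + qₖ₋₂:
  k=0: a=12, p=12, q=1
  k=1: a=3, p=37, q=3
  k=2: a=3, p=123, q=10
  k=3: a=3, p=406, q=33
  k=4: a=17, p=7025, q=571

7025/571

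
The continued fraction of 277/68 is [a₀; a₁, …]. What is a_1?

277 = 4·68 + 5   →  a_0 = 4
68 = 13·5 + 3   →  a_1 = 13

13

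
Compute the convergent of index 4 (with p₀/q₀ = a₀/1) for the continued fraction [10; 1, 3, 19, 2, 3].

1699/158

Using pₖ = aₖpₖ₋₁ + pₖ₋₂, qₖ = aₖqₖ₋₁ + qₖ₋₂ (with p₋₁=1, p₋₂=0, q₋₁=0, q₋₂=1):
  k=0: a=10, p=10, q=1
  k=1: a=1, p=11, q=1
  k=2: a=3, p=43, q=4
  k=3: a=19, p=828, q=77
  k=4: a=2, p=1699, q=158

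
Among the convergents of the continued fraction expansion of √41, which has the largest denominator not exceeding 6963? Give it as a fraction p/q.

25414/3969

√41 = [6; 2, 2, 12, …] (period length 3).
Convergents:
  p_0/q_0 = 6/1
  p_1/q_1 = 13/2
  p_2/q_2 = 32/5
  p_3/q_3 = 397/62
  p_4/q_4 = 826/129
  p_5/q_5 = 2049/320
  p_6/q_6 = 25414/3969
  p_7/q_7 = 52877/8258
q_6 = 3969 ≤ 6963 < 8258 = q_7, so the answer is 25414/3969.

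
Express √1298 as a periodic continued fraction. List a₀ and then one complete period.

a₀ = ⌊√1298⌋ = 36.
With m₀=0, d₀=1 and mₖ₊₁ = dₖaₖ − mₖ, dₖ₊₁ = (n − mₖ₊₁²)/dₖ, aₖ₊₁ = ⌊(a₀+mₖ₊₁)/dₖ₊₁⌋:
  k=1: m=36, d=2, a=36
  k=2: m=36, d=1, a=72
d=1 and a=2a₀=72 at k=2, so the next step gives (m, d) = (36, 2) again — its k=1 value — and the period has length 2.

[36; 36, 72]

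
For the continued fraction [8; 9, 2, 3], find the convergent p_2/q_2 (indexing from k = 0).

154/19

Using pₖ = aₖpₖ₋₁ + pₖ₋₂, qₖ = aₖqₖ₋₁ + qₖ₋₂ (with p₋₁=1, p₋₂=0, q₋₁=0, q₋₂=1):
  k=0: a=8, p=8, q=1
  k=1: a=9, p=73, q=9
  k=2: a=2, p=154, q=19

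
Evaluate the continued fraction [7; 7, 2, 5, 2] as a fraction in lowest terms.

1277/179

Using pₖ = aₖpₖ₋₁ + pₖ₋₂ and qₖ = aₖqₖ₋₁ + qₖ₋₂:
  k=0: a=7, p=7, q=1
  k=1: a=7, p=50, q=7
  k=2: a=2, p=107, q=15
  k=3: a=5, p=585, q=82
  k=4: a=2, p=1277, q=179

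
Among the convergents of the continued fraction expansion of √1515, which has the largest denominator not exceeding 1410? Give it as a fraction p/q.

√1515 = [38; 1, 11, 1, 76, …] (period length 4).
Convergents:
  p_0/q_0 = 38/1
  p_1/q_1 = 39/1
  p_2/q_2 = 467/12
  p_3/q_3 = 506/13
  p_4/q_4 = 38923/1000
  p_5/q_5 = 39429/1013
  p_6/q_6 = 472642/12143
q_5 = 1013 ≤ 1410 < 12143 = q_6, so the answer is 39429/1013.

39429/1013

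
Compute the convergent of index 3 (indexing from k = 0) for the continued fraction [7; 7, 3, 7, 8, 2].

Using pₖ = aₖpₖ₋₁ + pₖ₋₂, qₖ = aₖqₖ₋₁ + qₖ₋₂ (with p₋₁=1, p₋₂=0, q₋₁=0, q₋₂=1):
  k=0: a=7, p=7, q=1
  k=1: a=7, p=50, q=7
  k=2: a=3, p=157, q=22
  k=3: a=7, p=1149, q=161

1149/161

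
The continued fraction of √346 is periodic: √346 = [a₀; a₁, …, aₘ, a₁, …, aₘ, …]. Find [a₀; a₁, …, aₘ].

[18; 1, 1, 1, 1, 36]

a₀ = ⌊√346⌋ = 18.
With m₀=0, d₀=1 and mₖ₊₁ = dₖaₖ − mₖ, dₖ₊₁ = (n − mₖ₊₁²)/dₖ, aₖ₊₁ = ⌊(a₀+mₖ₊₁)/dₖ₊₁⌋:
  k=1: m=18, d=22, a=1
  k=2: m=4, d=15, a=1
  k=3: m=11, d=15, a=1
  k=4: m=4, d=22, a=1
  k=5: m=18, d=1, a=36
d=1 and a=2a₀=36 at k=5, so the next step gives (m, d) = (18, 22) again — its k=1 value — and the period has length 5.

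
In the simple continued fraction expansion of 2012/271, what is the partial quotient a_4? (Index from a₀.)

2012 = 7·271 + 115   →  a_0 = 7
271 = 2·115 + 41   →  a_1 = 2
115 = 2·41 + 33   →  a_2 = 2
41 = 1·33 + 8   →  a_3 = 1
33 = 4·8 + 1   →  a_4 = 4

4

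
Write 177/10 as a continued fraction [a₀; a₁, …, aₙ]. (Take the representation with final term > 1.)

[17; 1, 2, 3]

177 = 17*10 + 7
10 = 1*7 + 3
7 = 2*3 + 1
3 = 3*1 + 0  (stop)
So 177/10 = [17; 1, 2, 3].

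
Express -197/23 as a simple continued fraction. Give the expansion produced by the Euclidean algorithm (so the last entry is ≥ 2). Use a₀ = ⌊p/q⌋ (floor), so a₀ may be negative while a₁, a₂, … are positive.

[-9; 2, 3, 3]

-197 = -9×23 + 10
23 = 2×10 + 3
10 = 3×3 + 1
3 = 3×1 + 0  (stop)
So -197/23 = [-9; 2, 3, 3].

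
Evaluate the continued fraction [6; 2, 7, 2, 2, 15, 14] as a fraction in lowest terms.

110719/17117

Using pₖ = aₖpₖ₋₁ + pₖ₋₂ and qₖ = aₖqₖ₋₁ + qₖ₋₂:
  k=0: a=6, p=6, q=1
  k=1: a=2, p=13, q=2
  k=2: a=7, p=97, q=15
  k=3: a=2, p=207, q=32
  k=4: a=2, p=511, q=79
  k=5: a=15, p=7872, q=1217
  k=6: a=14, p=110719, q=17117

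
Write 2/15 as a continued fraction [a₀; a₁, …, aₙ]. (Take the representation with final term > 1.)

2 = 0*15 + 2
15 = 7*2 + 1
2 = 2*1 + 0  (stop)
So 2/15 = [0; 7, 2].

[0; 7, 2]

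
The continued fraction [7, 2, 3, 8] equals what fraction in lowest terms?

431/58

Fold from the inside: start with 8/1.
  3 + 1/8 = 25/8
  2 + 8/25 = 58/25
  7 + 25/58 = 431/58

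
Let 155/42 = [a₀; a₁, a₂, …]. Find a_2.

155 = 3·42 + 29   →  a_0 = 3
42 = 1·29 + 13   →  a_1 = 1
29 = 2·13 + 3   →  a_2 = 2

2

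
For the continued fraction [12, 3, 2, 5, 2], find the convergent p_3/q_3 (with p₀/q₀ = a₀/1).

467/38

Using pₖ = aₖpₖ₋₁ + pₖ₋₂, qₖ = aₖqₖ₋₁ + qₖ₋₂ (with p₋₁=1, p₋₂=0, q₋₁=0, q₋₂=1):
  k=0: a=12, p=12, q=1
  k=1: a=3, p=37, q=3
  k=2: a=2, p=86, q=7
  k=3: a=5, p=467, q=38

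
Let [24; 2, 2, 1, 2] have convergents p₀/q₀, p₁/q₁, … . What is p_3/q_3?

Using pₖ = aₖpₖ₋₁ + pₖ₋₂, qₖ = aₖqₖ₋₁ + qₖ₋₂ (with p₋₁=1, p₋₂=0, q₋₁=0, q₋₂=1):
  k=0: a=24, p=24, q=1
  k=1: a=2, p=49, q=2
  k=2: a=2, p=122, q=5
  k=3: a=1, p=171, q=7

171/7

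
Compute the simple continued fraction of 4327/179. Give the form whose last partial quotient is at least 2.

4327 = 24·179 + 31
179 = 5·31 + 24
31 = 1·24 + 7
24 = 3·7 + 3
7 = 2·3 + 1
3 = 3·1 + 0  (stop)
So 4327/179 = [24; 5, 1, 3, 2, 3].

[24; 5, 1, 3, 2, 3]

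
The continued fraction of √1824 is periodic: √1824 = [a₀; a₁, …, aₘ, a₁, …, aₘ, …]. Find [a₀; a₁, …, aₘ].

[42; 1, 2, 2, 2, 1, 84]

a₀ = ⌊√1824⌋ = 42.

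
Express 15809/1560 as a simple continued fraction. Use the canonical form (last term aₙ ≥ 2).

[10; 7, 2, 6, 2, 7]

15809 = 10×1560 + 209
1560 = 7×209 + 97
209 = 2×97 + 15
97 = 6×15 + 7
15 = 2×7 + 1
7 = 7×1 + 0  (stop)
So 15809/1560 = [10; 7, 2, 6, 2, 7].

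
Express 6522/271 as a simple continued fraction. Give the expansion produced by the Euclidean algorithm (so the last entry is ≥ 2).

6522 = 24*271 + 18
271 = 15*18 + 1
18 = 18*1 + 0  (stop)
So 6522/271 = [24; 15, 18].

[24; 15, 18]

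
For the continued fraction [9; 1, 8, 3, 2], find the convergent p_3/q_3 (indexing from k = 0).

Using pₖ = aₖpₖ₋₁ + pₖ₋₂, qₖ = aₖqₖ₋₁ + qₖ₋₂ (with p₋₁=1, p₋₂=0, q₋₁=0, q₋₂=1):
  k=0: a=9, p=9, q=1
  k=1: a=1, p=10, q=1
  k=2: a=8, p=89, q=9
  k=3: a=3, p=277, q=28

277/28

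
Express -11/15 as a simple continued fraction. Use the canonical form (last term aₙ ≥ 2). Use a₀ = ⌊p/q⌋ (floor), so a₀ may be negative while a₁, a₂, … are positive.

-11 = -1*15 + 4
15 = 3*4 + 3
4 = 1*3 + 1
3 = 3*1 + 0  (stop)
So -11/15 = [-1; 3, 1, 3].

[-1; 3, 1, 3]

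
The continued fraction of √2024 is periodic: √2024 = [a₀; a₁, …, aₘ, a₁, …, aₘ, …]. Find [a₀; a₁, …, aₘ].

[44; 1, 88]

a₀ = ⌊√2024⌋ = 44.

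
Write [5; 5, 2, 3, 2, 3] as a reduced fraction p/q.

Fold from the inside: start with 3/1.
  2 + 1/3 = 7/3
  3 + 3/7 = 24/7
  2 + 7/24 = 55/24
  5 + 24/55 = 299/55
  5 + 55/299 = 1550/299

1550/299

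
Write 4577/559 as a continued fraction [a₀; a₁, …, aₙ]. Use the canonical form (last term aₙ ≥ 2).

4577 = 8*559 + 105
559 = 5*105 + 34
105 = 3*34 + 3
34 = 11*3 + 1
3 = 3*1 + 0  (stop)
So 4577/559 = [8; 5, 3, 11, 3].

[8; 5, 3, 11, 3]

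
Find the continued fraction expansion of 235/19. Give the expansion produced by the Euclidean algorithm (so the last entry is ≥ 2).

[12; 2, 1, 2, 2]

235 = 12×19 + 7
19 = 2×7 + 5
7 = 1×5 + 2
5 = 2×2 + 1
2 = 2×1 + 0  (stop)
So 235/19 = [12; 2, 1, 2, 2].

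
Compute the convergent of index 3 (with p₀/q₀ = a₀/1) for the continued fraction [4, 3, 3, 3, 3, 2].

142/33

Using pₖ = aₖpₖ₋₁ + pₖ₋₂, qₖ = aₖqₖ₋₁ + qₖ₋₂ (with p₋₁=1, p₋₂=0, q₋₁=0, q₋₂=1):
  k=0: a=4, p=4, q=1
  k=1: a=3, p=13, q=3
  k=2: a=3, p=43, q=10
  k=3: a=3, p=142, q=33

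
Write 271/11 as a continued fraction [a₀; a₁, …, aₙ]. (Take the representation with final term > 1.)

[24; 1, 1, 1, 3]

271 = 24×11 + 7
11 = 1×7 + 4
7 = 1×4 + 3
4 = 1×3 + 1
3 = 3×1 + 0  (stop)
So 271/11 = [24; 1, 1, 1, 3].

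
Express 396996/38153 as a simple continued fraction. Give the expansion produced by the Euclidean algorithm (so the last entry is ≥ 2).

[10; 2, 2, 7, 19, 3, 8, 2]

396996 = 10×38153 + 15466
38153 = 2×15466 + 7221
15466 = 2×7221 + 1024
7221 = 7×1024 + 53
1024 = 19×53 + 17
53 = 3×17 + 2
17 = 8×2 + 1
2 = 2×1 + 0  (stop)
So 396996/38153 = [10; 2, 2, 7, 19, 3, 8, 2].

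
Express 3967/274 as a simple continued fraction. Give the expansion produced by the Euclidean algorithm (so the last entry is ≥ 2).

[14; 2, 10, 1, 11]

3967 = 14*274 + 131
274 = 2*131 + 12
131 = 10*12 + 11
12 = 1*11 + 1
11 = 11*1 + 0  (stop)
So 3967/274 = [14; 2, 10, 1, 11].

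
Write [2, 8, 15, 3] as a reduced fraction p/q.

Fold from the inside: start with 3/1.
  15 + 1/3 = 46/3
  8 + 3/46 = 371/46
  2 + 46/371 = 788/371

788/371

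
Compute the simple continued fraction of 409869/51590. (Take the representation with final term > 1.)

409869 = 7·51590 + 48739
51590 = 1·48739 + 2851
48739 = 17·2851 + 272
2851 = 10·272 + 131
272 = 2·131 + 10
131 = 13·10 + 1
10 = 10·1 + 0  (stop)
So 409869/51590 = [7; 1, 17, 10, 2, 13, 10].

[7; 1, 17, 10, 2, 13, 10]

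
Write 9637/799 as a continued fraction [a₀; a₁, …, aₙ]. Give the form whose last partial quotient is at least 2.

9637 = 12×799 + 49
799 = 16×49 + 15
49 = 3×15 + 4
15 = 3×4 + 3
4 = 1×3 + 1
3 = 3×1 + 0  (stop)
So 9637/799 = [12; 16, 3, 3, 1, 3].

[12; 16, 3, 3, 1, 3]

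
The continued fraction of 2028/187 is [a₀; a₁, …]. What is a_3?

2

2028 = 10·187 + 158   →  a_0 = 10
187 = 1·158 + 29   →  a_1 = 1
158 = 5·29 + 13   →  a_2 = 5
29 = 2·13 + 3   →  a_3 = 2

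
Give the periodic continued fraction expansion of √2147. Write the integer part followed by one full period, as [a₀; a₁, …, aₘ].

[46; 2, 1, 45, 1, 2, 92]

a₀ = ⌊√2147⌋ = 46.
With m₀=0, d₀=1 and mₖ₊₁ = dₖaₖ − mₖ, dₖ₊₁ = (n − mₖ₊₁²)/dₖ, aₖ₊₁ = ⌊(a₀+mₖ₊₁)/dₖ₊₁⌋:
  k=1: m=46, d=31, a=2
  k=2: m=16, d=61, a=1
  k=3: m=45, d=2, a=45
  k=4: m=45, d=61, a=1
  k=5: m=16, d=31, a=2
  k=6: m=46, d=1, a=92
d=1 and a=2a₀=92 at k=6, so the next step gives (m, d) = (46, 31) again — its k=1 value — and the period has length 6.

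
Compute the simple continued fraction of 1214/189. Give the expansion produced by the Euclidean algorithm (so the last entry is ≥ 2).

[6; 2, 2, 1, 3, 7]

1214 = 6×189 + 80
189 = 2×80 + 29
80 = 2×29 + 22
29 = 1×22 + 7
22 = 3×7 + 1
7 = 7×1 + 0  (stop)
So 1214/189 = [6; 2, 2, 1, 3, 7].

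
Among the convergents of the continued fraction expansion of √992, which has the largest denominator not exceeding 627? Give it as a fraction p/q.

√992 = [31; 2, 62, …] (period length 2).
Convergents:
  p_0/q_0 = 31/1
  p_1/q_1 = 63/2
  p_2/q_2 = 3937/125
  p_3/q_3 = 7937/252
  p_4/q_4 = 496031/15749
q_3 = 252 ≤ 627 < 15749 = q_4, so the answer is 7937/252.

7937/252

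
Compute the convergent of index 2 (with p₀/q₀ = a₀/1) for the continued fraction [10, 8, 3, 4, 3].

253/25

Using pₖ = aₖpₖ₋₁ + pₖ₋₂, qₖ = aₖqₖ₋₁ + qₖ₋₂ (with p₋₁=1, p₋₂=0, q₋₁=0, q₋₂=1):
  k=0: a=10, p=10, q=1
  k=1: a=8, p=81, q=8
  k=2: a=3, p=253, q=25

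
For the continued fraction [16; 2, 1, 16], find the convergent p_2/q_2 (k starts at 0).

49/3

Using pₖ = aₖpₖ₋₁ + pₖ₋₂, qₖ = aₖqₖ₋₁ + qₖ₋₂ (with p₋₁=1, p₋₂=0, q₋₁=0, q₋₂=1):
  k=0: a=16, p=16, q=1
  k=1: a=2, p=33, q=2
  k=2: a=1, p=49, q=3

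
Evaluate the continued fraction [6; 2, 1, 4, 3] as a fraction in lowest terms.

Using pₖ = aₖpₖ₋₁ + pₖ₋₂ and qₖ = aₖqₖ₋₁ + qₖ₋₂:
  k=0: a=6, p=6, q=1
  k=1: a=2, p=13, q=2
  k=2: a=1, p=19, q=3
  k=3: a=4, p=89, q=14
  k=4: a=3, p=286, q=45

286/45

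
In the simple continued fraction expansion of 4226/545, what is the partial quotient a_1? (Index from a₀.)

1

4226 = 7·545 + 411   →  a_0 = 7
545 = 1·411 + 134   →  a_1 = 1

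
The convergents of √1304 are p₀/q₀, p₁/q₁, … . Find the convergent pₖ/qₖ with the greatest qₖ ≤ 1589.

23436/649

√1304 = [36; 9, 72, …] (period length 2).
Convergents:
  p_0/q_0 = 36/1
  p_1/q_1 = 325/9
  p_2/q_2 = 23436/649
  p_3/q_3 = 211249/5850
q_2 = 649 ≤ 1589 < 5850 = q_3, so the answer is 23436/649.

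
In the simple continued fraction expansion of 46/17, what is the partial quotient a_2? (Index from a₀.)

46 = 2·17 + 12   →  a_0 = 2
17 = 1·12 + 5   →  a_1 = 1
12 = 2·5 + 2   →  a_2 = 2

2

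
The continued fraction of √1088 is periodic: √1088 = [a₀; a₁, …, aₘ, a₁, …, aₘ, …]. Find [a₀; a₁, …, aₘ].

a₀ = ⌊√1088⌋ = 32.
With m₀=0, d₀=1 and mₖ₊₁ = dₖaₖ − mₖ, dₖ₊₁ = (n − mₖ₊₁²)/dₖ, aₖ₊₁ = ⌊(a₀+mₖ₊₁)/dₖ₊₁⌋:
  k=1: m=32, d=64, a=1
  k=2: m=32, d=1, a=64
d=1 and a=2a₀=64 at k=2, so the next step gives (m, d) = (32, 64) again — its k=1 value — and the period has length 2.

[32; 1, 64]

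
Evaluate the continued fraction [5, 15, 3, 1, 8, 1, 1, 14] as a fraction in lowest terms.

Fold from the inside: start with 14/1.
  1 + 1/14 = 15/14
  1 + 14/15 = 29/15
  8 + 15/29 = 247/29
  1 + 29/247 = 276/247
  3 + 247/276 = 1075/276
  15 + 276/1075 = 16401/1075
  5 + 1075/16401 = 83080/16401

83080/16401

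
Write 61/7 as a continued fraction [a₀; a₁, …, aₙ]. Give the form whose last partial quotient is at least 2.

61 = 8·7 + 5
7 = 1·5 + 2
5 = 2·2 + 1
2 = 2·1 + 0  (stop)
So 61/7 = [8; 1, 2, 2].

[8; 1, 2, 2]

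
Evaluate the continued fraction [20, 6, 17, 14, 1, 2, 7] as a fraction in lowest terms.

673533/33401

Using pₖ = aₖpₖ₋₁ + pₖ₋₂ and qₖ = aₖqₖ₋₁ + qₖ₋₂:
  k=0: a=20, p=20, q=1
  k=1: a=6, p=121, q=6
  k=2: a=17, p=2077, q=103
  k=3: a=14, p=29199, q=1448
  k=4: a=1, p=31276, q=1551
  k=5: a=2, p=91751, q=4550
  k=6: a=7, p=673533, q=33401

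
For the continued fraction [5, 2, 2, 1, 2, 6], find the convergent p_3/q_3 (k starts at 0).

38/7

Using pₖ = aₖpₖ₋₁ + pₖ₋₂, qₖ = aₖqₖ₋₁ + qₖ₋₂ (with p₋₁=1, p₋₂=0, q₋₁=0, q₋₂=1):
  k=0: a=5, p=5, q=1
  k=1: a=2, p=11, q=2
  k=2: a=2, p=27, q=5
  k=3: a=1, p=38, q=7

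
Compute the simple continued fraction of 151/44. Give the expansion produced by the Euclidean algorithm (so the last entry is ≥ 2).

[3; 2, 3, 6]

151 = 3·44 + 19
44 = 2·19 + 6
19 = 3·6 + 1
6 = 6·1 + 0  (stop)
So 151/44 = [3; 2, 3, 6].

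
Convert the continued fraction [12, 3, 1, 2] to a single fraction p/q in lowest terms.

Fold from the inside: start with 2/1.
  1 + 1/2 = 3/2
  3 + 2/3 = 11/3
  12 + 3/11 = 135/11

135/11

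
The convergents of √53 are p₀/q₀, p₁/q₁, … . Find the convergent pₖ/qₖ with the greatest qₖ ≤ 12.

51/7

√53 = [7; 3, 1, 1, 3, 14, …] (period length 5).
Convergents:
  p_0/q_0 = 7/1
  p_1/q_1 = 22/3
  p_2/q_2 = 29/4
  p_3/q_3 = 51/7
  p_4/q_4 = 182/25
q_3 = 7 ≤ 12 < 25 = q_4, so the answer is 51/7.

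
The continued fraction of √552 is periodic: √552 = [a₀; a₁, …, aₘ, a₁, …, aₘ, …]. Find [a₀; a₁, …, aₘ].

[23; 2, 46]

a₀ = ⌊√552⌋ = 23.
With m₀=0, d₀=1 and mₖ₊₁ = dₖaₖ − mₖ, dₖ₊₁ = (n − mₖ₊₁²)/dₖ, aₖ₊₁ = ⌊(a₀+mₖ₊₁)/dₖ₊₁⌋:
  k=1: m=23, d=23, a=2
  k=2: m=23, d=1, a=46
d=1 and a=2a₀=46 at k=2, so the next step gives (m, d) = (23, 23) again — its k=1 value — and the period has length 2.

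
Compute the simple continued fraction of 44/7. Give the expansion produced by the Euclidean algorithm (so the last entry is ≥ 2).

44 = 6×7 + 2
7 = 3×2 + 1
2 = 2×1 + 0  (stop)
So 44/7 = [6; 3, 2].

[6; 3, 2]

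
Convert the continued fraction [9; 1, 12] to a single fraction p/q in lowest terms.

Fold from the inside: start with 12/1.
  1 + 1/12 = 13/12
  9 + 12/13 = 129/13

129/13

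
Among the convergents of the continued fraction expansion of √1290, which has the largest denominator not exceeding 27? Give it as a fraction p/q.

√1290 = [35; 1, 10, 1, 70, …] (period length 4).
Convergents:
  p_0/q_0 = 35/1
  p_1/q_1 = 36/1
  p_2/q_2 = 395/11
  p_3/q_3 = 431/12
  p_4/q_4 = 30565/851
q_3 = 12 ≤ 27 < 851 = q_4, so the answer is 431/12.

431/12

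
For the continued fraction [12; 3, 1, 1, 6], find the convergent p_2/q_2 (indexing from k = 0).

Using pₖ = aₖpₖ₋₁ + pₖ₋₂, qₖ = aₖqₖ₋₁ + qₖ₋₂ (with p₋₁=1, p₋₂=0, q₋₁=0, q₋₂=1):
  k=0: a=12, p=12, q=1
  k=1: a=3, p=37, q=3
  k=2: a=1, p=49, q=4

49/4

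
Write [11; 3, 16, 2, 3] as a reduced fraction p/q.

Using pₖ = aₖpₖ₋₁ + pₖ₋₂ and qₖ = aₖqₖ₋₁ + qₖ₋₂:
  k=0: a=11, p=11, q=1
  k=1: a=3, p=34, q=3
  k=2: a=16, p=555, q=49
  k=3: a=2, p=1144, q=101
  k=4: a=3, p=3987, q=352

3987/352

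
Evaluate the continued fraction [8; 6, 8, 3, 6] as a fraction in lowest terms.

Fold from the inside: start with 6/1.
  3 + 1/6 = 19/6
  8 + 6/19 = 158/19
  6 + 19/158 = 967/158
  8 + 158/967 = 7894/967

7894/967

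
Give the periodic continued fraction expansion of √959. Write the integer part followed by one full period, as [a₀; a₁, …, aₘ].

[30; 1, 29, 1, 60]

a₀ = ⌊√959⌋ = 30.
With m₀=0, d₀=1 and mₖ₊₁ = dₖaₖ − mₖ, dₖ₊₁ = (n − mₖ₊₁²)/dₖ, aₖ₊₁ = ⌊(a₀+mₖ₊₁)/dₖ₊₁⌋:
  k=1: m=30, d=59, a=1
  k=2: m=29, d=2, a=29
  k=3: m=29, d=59, a=1
  k=4: m=30, d=1, a=60
d=1 and a=2a₀=60 at k=4, so the next step gives (m, d) = (30, 59) again — its k=1 value — and the period has length 4.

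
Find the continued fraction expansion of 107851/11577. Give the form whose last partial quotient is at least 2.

107851 = 9·11577 + 3658
11577 = 3·3658 + 603
3658 = 6·603 + 40
603 = 15·40 + 3
40 = 13·3 + 1
3 = 3·1 + 0  (stop)
So 107851/11577 = [9; 3, 6, 15, 13, 3].

[9; 3, 6, 15, 13, 3]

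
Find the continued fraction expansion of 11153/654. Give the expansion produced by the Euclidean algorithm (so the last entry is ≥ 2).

[17; 18, 1, 2, 5, 2]

11153 = 17*654 + 35
654 = 18*35 + 24
35 = 1*24 + 11
24 = 2*11 + 2
11 = 5*2 + 1
2 = 2*1 + 0  (stop)
So 11153/654 = [17; 18, 1, 2, 5, 2].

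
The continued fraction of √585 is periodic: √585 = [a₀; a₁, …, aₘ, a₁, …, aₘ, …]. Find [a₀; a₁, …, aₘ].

a₀ = ⌊√585⌋ = 24.
With m₀=0, d₀=1 and mₖ₊₁ = dₖaₖ − mₖ, dₖ₊₁ = (n − mₖ₊₁²)/dₖ, aₖ₊₁ = ⌊(a₀+mₖ₊₁)/dₖ₊₁⌋:
  k=1: m=24, d=9, a=5
  k=2: m=21, d=16, a=2
  k=3: m=11, d=29, a=1
  k=4: m=18, d=9, a=4
  k=5: m=18, d=29, a=1
  k=6: m=11, d=16, a=2
  k=7: m=21, d=9, a=5
  k=8: m=24, d=1, a=48
d=1 and a=2a₀=48 at k=8, so the next step gives (m, d) = (24, 9) again — its k=1 value — and the period has length 8.

[24; 5, 2, 1, 4, 1, 2, 5, 48]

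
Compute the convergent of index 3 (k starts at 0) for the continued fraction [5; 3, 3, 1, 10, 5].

Using pₖ = aₖpₖ₋₁ + pₖ₋₂, qₖ = aₖqₖ₋₁ + qₖ₋₂ (with p₋₁=1, p₋₂=0, q₋₁=0, q₋₂=1):
  k=0: a=5, p=5, q=1
  k=1: a=3, p=16, q=3
  k=2: a=3, p=53, q=10
  k=3: a=1, p=69, q=13

69/13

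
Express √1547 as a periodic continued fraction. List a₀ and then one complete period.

a₀ = ⌊√1547⌋ = 39.
With m₀=0, d₀=1 and mₖ₊₁ = dₖaₖ − mₖ, dₖ₊₁ = (n − mₖ₊₁²)/dₖ, aₖ₊₁ = ⌊(a₀+mₖ₊₁)/dₖ₊₁⌋:
  k=1: m=39, d=26, a=3
  k=2: m=39, d=1, a=78
d=1 and a=2a₀=78 at k=2, so the next step gives (m, d) = (39, 26) again — its k=1 value — and the period has length 2.

[39; 3, 78]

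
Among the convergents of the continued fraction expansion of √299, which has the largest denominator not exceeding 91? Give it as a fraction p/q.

415/24

√299 = [17; 3, 2, 3, 34, …] (period length 4).
Convergents:
  p_0/q_0 = 17/1
  p_1/q_1 = 52/3
  p_2/q_2 = 121/7
  p_3/q_3 = 415/24
  p_4/q_4 = 14231/823
q_3 = 24 ≤ 91 < 823 = q_4, so the answer is 415/24.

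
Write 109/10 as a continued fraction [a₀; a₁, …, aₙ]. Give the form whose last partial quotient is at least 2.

109 = 10·10 + 9
10 = 1·9 + 1
9 = 9·1 + 0  (stop)
So 109/10 = [10; 1, 9].

[10; 1, 9]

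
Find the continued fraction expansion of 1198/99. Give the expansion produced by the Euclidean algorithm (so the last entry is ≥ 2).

1198 = 12*99 + 10
99 = 9*10 + 9
10 = 1*9 + 1
9 = 9*1 + 0  (stop)
So 1198/99 = [12; 9, 1, 9].

[12; 9, 1, 9]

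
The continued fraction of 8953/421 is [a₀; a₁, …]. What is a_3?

3

8953 = 21·421 + 112   →  a_0 = 21
421 = 3·112 + 85   →  a_1 = 3
112 = 1·85 + 27   →  a_2 = 1
85 = 3·27 + 4   →  a_3 = 3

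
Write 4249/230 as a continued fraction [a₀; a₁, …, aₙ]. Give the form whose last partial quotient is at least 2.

4249 = 18·230 + 109
230 = 2·109 + 12
109 = 9·12 + 1
12 = 12·1 + 0  (stop)
So 4249/230 = [18; 2, 9, 12].

[18; 2, 9, 12]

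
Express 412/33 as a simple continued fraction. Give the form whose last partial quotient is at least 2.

[12; 2, 16]

412 = 12*33 + 16
33 = 2*16 + 1
16 = 16*1 + 0  (stop)
So 412/33 = [12; 2, 16].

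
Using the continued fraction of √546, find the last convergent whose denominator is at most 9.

√546 = [23; 2, 1, 2, 1, 2, 46, …] (period length 6).
Convergents:
  p_0/q_0 = 23/1
  p_1/q_1 = 47/2
  p_2/q_2 = 70/3
  p_3/q_3 = 187/8
  p_4/q_4 = 257/11
q_3 = 8 ≤ 9 < 11 = q_4, so the answer is 187/8.

187/8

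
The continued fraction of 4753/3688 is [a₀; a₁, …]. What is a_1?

4753 = 1·3688 + 1065   →  a_0 = 1
3688 = 3·1065 + 493   →  a_1 = 3

3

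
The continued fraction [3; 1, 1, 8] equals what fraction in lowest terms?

Using pₖ = aₖpₖ₋₁ + pₖ₋₂ and qₖ = aₖqₖ₋₁ + qₖ₋₂:
  k=0: a=3, p=3, q=1
  k=1: a=1, p=4, q=1
  k=2: a=1, p=7, q=2
  k=3: a=8, p=60, q=17

60/17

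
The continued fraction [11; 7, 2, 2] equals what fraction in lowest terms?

412/37

Fold from the inside: start with 2/1.
  2 + 1/2 = 5/2
  7 + 2/5 = 37/5
  11 + 5/37 = 412/37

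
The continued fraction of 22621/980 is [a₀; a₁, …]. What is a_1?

22621 = 23·980 + 81   →  a_0 = 23
980 = 12·81 + 8   →  a_1 = 12

12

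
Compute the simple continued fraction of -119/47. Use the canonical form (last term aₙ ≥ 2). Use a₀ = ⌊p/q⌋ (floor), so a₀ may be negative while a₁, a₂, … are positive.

[-3; 2, 7, 3]

-119 = -3*47 + 22
47 = 2*22 + 3
22 = 7*3 + 1
3 = 3*1 + 0  (stop)
So -119/47 = [-3; 2, 7, 3].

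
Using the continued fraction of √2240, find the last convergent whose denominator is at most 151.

3313/70

√2240 = [47; 3, 23, 3, 94, …] (period length 4).
Convergents:
  p_0/q_0 = 47/1
  p_1/q_1 = 142/3
  p_2/q_2 = 3313/70
  p_3/q_3 = 10081/213
q_2 = 70 ≤ 151 < 213 = q_3, so the answer is 3313/70.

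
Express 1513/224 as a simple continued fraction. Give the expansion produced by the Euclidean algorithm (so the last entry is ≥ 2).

1513 = 6·224 + 169
224 = 1·169 + 55
169 = 3·55 + 4
55 = 13·4 + 3
4 = 1·3 + 1
3 = 3·1 + 0  (stop)
So 1513/224 = [6; 1, 3, 13, 1, 3].

[6; 1, 3, 13, 1, 3]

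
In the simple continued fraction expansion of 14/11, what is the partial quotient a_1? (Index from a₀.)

14 = 1·11 + 3   →  a_0 = 1
11 = 3·3 + 2   →  a_1 = 3

3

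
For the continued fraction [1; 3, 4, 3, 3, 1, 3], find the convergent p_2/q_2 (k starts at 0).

17/13

Using pₖ = aₖpₖ₋₁ + pₖ₋₂, qₖ = aₖqₖ₋₁ + qₖ₋₂ (with p₋₁=1, p₋₂=0, q₋₁=0, q₋₂=1):
  k=0: a=1, p=1, q=1
  k=1: a=3, p=4, q=3
  k=2: a=4, p=17, q=13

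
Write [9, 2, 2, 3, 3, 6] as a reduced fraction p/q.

Using pₖ = aₖpₖ₋₁ + pₖ₋₂ and qₖ = aₖqₖ₋₁ + qₖ₋₂:
  k=0: a=9, p=9, q=1
  k=1: a=2, p=19, q=2
  k=2: a=2, p=47, q=5
  k=3: a=3, p=160, q=17
  k=4: a=3, p=527, q=56
  k=5: a=6, p=3322, q=353

3322/353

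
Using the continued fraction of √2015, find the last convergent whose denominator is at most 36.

404/9

√2015 = [44; 1, 7, 1, 88, …] (period length 4).
Convergents:
  p_0/q_0 = 44/1
  p_1/q_1 = 45/1
  p_2/q_2 = 359/8
  p_3/q_3 = 404/9
  p_4/q_4 = 35911/800
q_3 = 9 ≤ 36 < 800 = q_4, so the answer is 404/9.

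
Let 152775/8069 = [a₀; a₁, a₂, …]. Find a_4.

2

152775 = 18·8069 + 7533   →  a_0 = 18
8069 = 1·7533 + 536   →  a_1 = 1
7533 = 14·536 + 29   →  a_2 = 14
536 = 18·29 + 14   →  a_3 = 18
29 = 2·14 + 1   →  a_4 = 2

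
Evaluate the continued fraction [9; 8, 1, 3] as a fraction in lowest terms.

Fold from the inside: start with 3/1.
  1 + 1/3 = 4/3
  8 + 3/4 = 35/4
  9 + 4/35 = 319/35

319/35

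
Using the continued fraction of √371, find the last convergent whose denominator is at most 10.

√371 = [19; 3, 1, 4, 1, 3, 38, …] (period length 6).
Convergents:
  p_0/q_0 = 19/1
  p_1/q_1 = 58/3
  p_2/q_2 = 77/4
  p_3/q_3 = 366/19
q_2 = 4 ≤ 10 < 19 = q_3, so the answer is 77/4.

77/4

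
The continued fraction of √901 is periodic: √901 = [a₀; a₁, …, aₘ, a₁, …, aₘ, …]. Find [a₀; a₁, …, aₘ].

a₀ = ⌊√901⌋ = 30.
With m₀=0, d₀=1 and mₖ₊₁ = dₖaₖ − mₖ, dₖ₊₁ = (n − mₖ₊₁²)/dₖ, aₖ₊₁ = ⌊(a₀+mₖ₊₁)/dₖ₊₁⌋:
  k=1: m=30, d=1, a=60
d=1 and a=2a₀=60 at k=1, so the next step gives (m, d) = (30, 1) again — its k=1 value — and the period has length 1.

[30; 60]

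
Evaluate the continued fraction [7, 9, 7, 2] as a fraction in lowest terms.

Using pₖ = aₖpₖ₋₁ + pₖ₋₂ and qₖ = aₖqₖ₋₁ + qₖ₋₂:
  k=0: a=7, p=7, q=1
  k=1: a=9, p=64, q=9
  k=2: a=7, p=455, q=64
  k=3: a=2, p=974, q=137

974/137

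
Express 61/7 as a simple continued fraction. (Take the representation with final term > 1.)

61 = 8·7 + 5
7 = 1·5 + 2
5 = 2·2 + 1
2 = 2·1 + 0  (stop)
So 61/7 = [8; 1, 2, 2].

[8; 1, 2, 2]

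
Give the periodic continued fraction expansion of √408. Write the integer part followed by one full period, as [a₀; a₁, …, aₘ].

a₀ = ⌊√408⌋ = 20.
With m₀=0, d₀=1 and mₖ₊₁ = dₖaₖ − mₖ, dₖ₊₁ = (n − mₖ₊₁²)/dₖ, aₖ₊₁ = ⌊(a₀+mₖ₊₁)/dₖ₊₁⌋:
  k=1: m=20, d=8, a=5
  k=2: m=20, d=1, a=40
d=1 and a=2a₀=40 at k=2, so the next step gives (m, d) = (20, 8) again — its k=1 value — and the period has length 2.

[20; 5, 40]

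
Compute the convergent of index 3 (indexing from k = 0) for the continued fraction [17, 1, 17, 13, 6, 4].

4217/235

Using pₖ = aₖpₖ₋₁ + pₖ₋₂, qₖ = aₖqₖ₋₁ + qₖ₋₂ (with p₋₁=1, p₋₂=0, q₋₁=0, q₋₂=1):
  k=0: a=17, p=17, q=1
  k=1: a=1, p=18, q=1
  k=2: a=17, p=323, q=18
  k=3: a=13, p=4217, q=235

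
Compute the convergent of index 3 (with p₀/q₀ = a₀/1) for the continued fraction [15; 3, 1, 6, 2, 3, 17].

Using pₖ = aₖpₖ₋₁ + pₖ₋₂, qₖ = aₖqₖ₋₁ + qₖ₋₂ (with p₋₁=1, p₋₂=0, q₋₁=0, q₋₂=1):
  k=0: a=15, p=15, q=1
  k=1: a=3, p=46, q=3
  k=2: a=1, p=61, q=4
  k=3: a=6, p=412, q=27

412/27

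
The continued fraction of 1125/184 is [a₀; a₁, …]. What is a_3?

1125 = 6·184 + 21   →  a_0 = 6
184 = 8·21 + 16   →  a_1 = 8
21 = 1·16 + 5   →  a_2 = 1
16 = 3·5 + 1   →  a_3 = 3

3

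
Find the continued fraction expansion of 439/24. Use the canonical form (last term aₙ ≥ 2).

439 = 18·24 + 7
24 = 3·7 + 3
7 = 2·3 + 1
3 = 3·1 + 0  (stop)
So 439/24 = [18; 3, 2, 3].

[18; 3, 2, 3]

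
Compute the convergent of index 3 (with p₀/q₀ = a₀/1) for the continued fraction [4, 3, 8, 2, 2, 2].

Using pₖ = aₖpₖ₋₁ + pₖ₋₂, qₖ = aₖqₖ₋₁ + qₖ₋₂ (with p₋₁=1, p₋₂=0, q₋₁=0, q₋₂=1):
  k=0: a=4, p=4, q=1
  k=1: a=3, p=13, q=3
  k=2: a=8, p=108, q=25
  k=3: a=2, p=229, q=53

229/53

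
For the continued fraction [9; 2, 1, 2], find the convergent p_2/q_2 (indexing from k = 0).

28/3

Using pₖ = aₖpₖ₋₁ + pₖ₋₂, qₖ = aₖqₖ₋₁ + qₖ₋₂ (with p₋₁=1, p₋₂=0, q₋₁=0, q₋₂=1):
  k=0: a=9, p=9, q=1
  k=1: a=2, p=19, q=2
  k=2: a=1, p=28, q=3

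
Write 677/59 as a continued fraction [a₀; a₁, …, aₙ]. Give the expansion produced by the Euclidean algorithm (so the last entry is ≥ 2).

677 = 11·59 + 28
59 = 2·28 + 3
28 = 9·3 + 1
3 = 3·1 + 0  (stop)
So 677/59 = [11; 2, 9, 3].

[11; 2, 9, 3]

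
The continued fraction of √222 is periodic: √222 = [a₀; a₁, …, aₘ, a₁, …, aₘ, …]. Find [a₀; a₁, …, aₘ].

a₀ = ⌊√222⌋ = 14.
With m₀=0, d₀=1 and mₖ₊₁ = dₖaₖ − mₖ, dₖ₊₁ = (n − mₖ₊₁²)/dₖ, aₖ₊₁ = ⌊(a₀+mₖ₊₁)/dₖ₊₁⌋:
  k=1: m=14, d=26, a=1
  k=2: m=12, d=3, a=8
  k=3: m=12, d=26, a=1
  k=4: m=14, d=1, a=28
d=1 and a=2a₀=28 at k=4, so the next step gives (m, d) = (14, 26) again — its k=1 value — and the period has length 4.

[14; 1, 8, 1, 28]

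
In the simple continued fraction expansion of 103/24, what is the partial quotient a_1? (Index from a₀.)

3

103 = 4·24 + 7   →  a_0 = 4
24 = 3·7 + 3   →  a_1 = 3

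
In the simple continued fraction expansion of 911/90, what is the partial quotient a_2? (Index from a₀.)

911 = 10·90 + 11   →  a_0 = 10
90 = 8·11 + 2   →  a_1 = 8
11 = 5·2 + 1   →  a_2 = 5

5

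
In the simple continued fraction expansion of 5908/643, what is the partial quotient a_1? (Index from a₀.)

5908 = 9·643 + 121   →  a_0 = 9
643 = 5·121 + 38   →  a_1 = 5

5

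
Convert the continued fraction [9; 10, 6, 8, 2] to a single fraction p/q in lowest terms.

Using pₖ = aₖpₖ₋₁ + pₖ₋₂ and qₖ = aₖqₖ₋₁ + qₖ₋₂:
  k=0: a=9, p=9, q=1
  k=1: a=10, p=91, q=10
  k=2: a=6, p=555, q=61
  k=3: a=8, p=4531, q=498
  k=4: a=2, p=9617, q=1057

9617/1057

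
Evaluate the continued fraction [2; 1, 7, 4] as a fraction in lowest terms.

Fold from the inside: start with 4/1.
  7 + 1/4 = 29/4
  1 + 4/29 = 33/29
  2 + 29/33 = 95/33

95/33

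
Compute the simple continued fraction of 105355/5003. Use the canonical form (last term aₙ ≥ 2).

[21; 17, 7, 2, 19]

105355 = 21*5003 + 292
5003 = 17*292 + 39
292 = 7*39 + 19
39 = 2*19 + 1
19 = 19*1 + 0  (stop)
So 105355/5003 = [21; 17, 7, 2, 19].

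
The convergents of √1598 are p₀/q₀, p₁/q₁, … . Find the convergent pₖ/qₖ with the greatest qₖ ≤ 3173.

√1598 = [39; 1, 38, 1, 78, …] (period length 4).
Convergents:
  p_0/q_0 = 39/1
  p_1/q_1 = 40/1
  p_2/q_2 = 1559/39
  p_3/q_3 = 1599/40
  p_4/q_4 = 126281/3159
  p_5/q_5 = 127880/3199
q_4 = 3159 ≤ 3173 < 3199 = q_5, so the answer is 126281/3159.

126281/3159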